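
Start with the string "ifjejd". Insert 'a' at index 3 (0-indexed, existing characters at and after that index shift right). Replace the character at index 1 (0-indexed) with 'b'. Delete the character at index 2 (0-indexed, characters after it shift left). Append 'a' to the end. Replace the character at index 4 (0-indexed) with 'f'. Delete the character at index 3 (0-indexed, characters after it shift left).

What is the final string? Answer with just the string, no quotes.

Applying each edit step by step:
Start: "ifjejd"
Op 1 (insert 'a' at idx 3): "ifjejd" -> "ifjaejd"
Op 2 (replace idx 1: 'f' -> 'b'): "ifjaejd" -> "ibjaejd"
Op 3 (delete idx 2 = 'j'): "ibjaejd" -> "ibaejd"
Op 4 (append 'a'): "ibaejd" -> "ibaejda"
Op 5 (replace idx 4: 'j' -> 'f'): "ibaejda" -> "ibaefda"
Op 6 (delete idx 3 = 'e'): "ibaefda" -> "ibafda"

Answer: ibafda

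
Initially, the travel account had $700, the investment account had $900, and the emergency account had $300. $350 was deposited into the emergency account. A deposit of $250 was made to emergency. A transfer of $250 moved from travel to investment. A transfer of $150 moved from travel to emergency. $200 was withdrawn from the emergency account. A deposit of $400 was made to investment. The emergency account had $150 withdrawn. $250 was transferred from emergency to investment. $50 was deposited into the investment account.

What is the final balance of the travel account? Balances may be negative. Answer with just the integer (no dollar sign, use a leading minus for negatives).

Tracking account balances step by step:
Start: travel=700, investment=900, emergency=300
Event 1 (deposit 350 to emergency): emergency: 300 + 350 = 650. Balances: travel=700, investment=900, emergency=650
Event 2 (deposit 250 to emergency): emergency: 650 + 250 = 900. Balances: travel=700, investment=900, emergency=900
Event 3 (transfer 250 travel -> investment): travel: 700 - 250 = 450, investment: 900 + 250 = 1150. Balances: travel=450, investment=1150, emergency=900
Event 4 (transfer 150 travel -> emergency): travel: 450 - 150 = 300, emergency: 900 + 150 = 1050. Balances: travel=300, investment=1150, emergency=1050
Event 5 (withdraw 200 from emergency): emergency: 1050 - 200 = 850. Balances: travel=300, investment=1150, emergency=850
Event 6 (deposit 400 to investment): investment: 1150 + 400 = 1550. Balances: travel=300, investment=1550, emergency=850
Event 7 (withdraw 150 from emergency): emergency: 850 - 150 = 700. Balances: travel=300, investment=1550, emergency=700
Event 8 (transfer 250 emergency -> investment): emergency: 700 - 250 = 450, investment: 1550 + 250 = 1800. Balances: travel=300, investment=1800, emergency=450
Event 9 (deposit 50 to investment): investment: 1800 + 50 = 1850. Balances: travel=300, investment=1850, emergency=450

Final balance of travel: 300

Answer: 300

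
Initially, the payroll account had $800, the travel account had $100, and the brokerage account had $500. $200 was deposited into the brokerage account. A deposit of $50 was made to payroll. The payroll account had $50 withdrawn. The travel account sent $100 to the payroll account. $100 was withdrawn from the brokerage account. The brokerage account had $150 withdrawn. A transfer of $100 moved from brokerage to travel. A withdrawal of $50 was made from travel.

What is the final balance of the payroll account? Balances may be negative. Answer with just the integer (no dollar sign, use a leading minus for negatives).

Tracking account balances step by step:
Start: payroll=800, travel=100, brokerage=500
Event 1 (deposit 200 to brokerage): brokerage: 500 + 200 = 700. Balances: payroll=800, travel=100, brokerage=700
Event 2 (deposit 50 to payroll): payroll: 800 + 50 = 850. Balances: payroll=850, travel=100, brokerage=700
Event 3 (withdraw 50 from payroll): payroll: 850 - 50 = 800. Balances: payroll=800, travel=100, brokerage=700
Event 4 (transfer 100 travel -> payroll): travel: 100 - 100 = 0, payroll: 800 + 100 = 900. Balances: payroll=900, travel=0, brokerage=700
Event 5 (withdraw 100 from brokerage): brokerage: 700 - 100 = 600. Balances: payroll=900, travel=0, brokerage=600
Event 6 (withdraw 150 from brokerage): brokerage: 600 - 150 = 450. Balances: payroll=900, travel=0, brokerage=450
Event 7 (transfer 100 brokerage -> travel): brokerage: 450 - 100 = 350, travel: 0 + 100 = 100. Balances: payroll=900, travel=100, brokerage=350
Event 8 (withdraw 50 from travel): travel: 100 - 50 = 50. Balances: payroll=900, travel=50, brokerage=350

Final balance of payroll: 900

Answer: 900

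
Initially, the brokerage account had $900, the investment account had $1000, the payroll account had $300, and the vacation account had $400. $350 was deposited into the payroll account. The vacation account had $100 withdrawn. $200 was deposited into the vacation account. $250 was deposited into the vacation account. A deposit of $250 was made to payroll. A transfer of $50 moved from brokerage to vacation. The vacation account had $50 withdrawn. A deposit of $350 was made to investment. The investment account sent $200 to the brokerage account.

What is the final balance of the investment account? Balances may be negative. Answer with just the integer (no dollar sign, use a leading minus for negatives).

Answer: 1150

Derivation:
Tracking account balances step by step:
Start: brokerage=900, investment=1000, payroll=300, vacation=400
Event 1 (deposit 350 to payroll): payroll: 300 + 350 = 650. Balances: brokerage=900, investment=1000, payroll=650, vacation=400
Event 2 (withdraw 100 from vacation): vacation: 400 - 100 = 300. Balances: brokerage=900, investment=1000, payroll=650, vacation=300
Event 3 (deposit 200 to vacation): vacation: 300 + 200 = 500. Balances: brokerage=900, investment=1000, payroll=650, vacation=500
Event 4 (deposit 250 to vacation): vacation: 500 + 250 = 750. Balances: brokerage=900, investment=1000, payroll=650, vacation=750
Event 5 (deposit 250 to payroll): payroll: 650 + 250 = 900. Balances: brokerage=900, investment=1000, payroll=900, vacation=750
Event 6 (transfer 50 brokerage -> vacation): brokerage: 900 - 50 = 850, vacation: 750 + 50 = 800. Balances: brokerage=850, investment=1000, payroll=900, vacation=800
Event 7 (withdraw 50 from vacation): vacation: 800 - 50 = 750. Balances: brokerage=850, investment=1000, payroll=900, vacation=750
Event 8 (deposit 350 to investment): investment: 1000 + 350 = 1350. Balances: brokerage=850, investment=1350, payroll=900, vacation=750
Event 9 (transfer 200 investment -> brokerage): investment: 1350 - 200 = 1150, brokerage: 850 + 200 = 1050. Balances: brokerage=1050, investment=1150, payroll=900, vacation=750

Final balance of investment: 1150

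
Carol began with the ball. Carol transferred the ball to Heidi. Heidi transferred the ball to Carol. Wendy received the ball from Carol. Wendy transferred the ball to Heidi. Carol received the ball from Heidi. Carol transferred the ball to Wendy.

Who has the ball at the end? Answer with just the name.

Answer: Wendy

Derivation:
Tracking the ball through each event:
Start: Carol has the ball.
After event 1: Heidi has the ball.
After event 2: Carol has the ball.
After event 3: Wendy has the ball.
After event 4: Heidi has the ball.
After event 5: Carol has the ball.
After event 6: Wendy has the ball.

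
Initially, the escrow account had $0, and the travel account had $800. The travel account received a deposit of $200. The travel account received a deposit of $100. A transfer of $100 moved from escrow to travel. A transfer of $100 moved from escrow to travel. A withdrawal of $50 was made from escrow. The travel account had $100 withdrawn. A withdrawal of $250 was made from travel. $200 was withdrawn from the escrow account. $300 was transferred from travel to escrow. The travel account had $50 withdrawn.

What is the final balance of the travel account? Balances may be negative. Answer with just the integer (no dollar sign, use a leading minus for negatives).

Answer: 600

Derivation:
Tracking account balances step by step:
Start: escrow=0, travel=800
Event 1 (deposit 200 to travel): travel: 800 + 200 = 1000. Balances: escrow=0, travel=1000
Event 2 (deposit 100 to travel): travel: 1000 + 100 = 1100. Balances: escrow=0, travel=1100
Event 3 (transfer 100 escrow -> travel): escrow: 0 - 100 = -100, travel: 1100 + 100 = 1200. Balances: escrow=-100, travel=1200
Event 4 (transfer 100 escrow -> travel): escrow: -100 - 100 = -200, travel: 1200 + 100 = 1300. Balances: escrow=-200, travel=1300
Event 5 (withdraw 50 from escrow): escrow: -200 - 50 = -250. Balances: escrow=-250, travel=1300
Event 6 (withdraw 100 from travel): travel: 1300 - 100 = 1200. Balances: escrow=-250, travel=1200
Event 7 (withdraw 250 from travel): travel: 1200 - 250 = 950. Balances: escrow=-250, travel=950
Event 8 (withdraw 200 from escrow): escrow: -250 - 200 = -450. Balances: escrow=-450, travel=950
Event 9 (transfer 300 travel -> escrow): travel: 950 - 300 = 650, escrow: -450 + 300 = -150. Balances: escrow=-150, travel=650
Event 10 (withdraw 50 from travel): travel: 650 - 50 = 600. Balances: escrow=-150, travel=600

Final balance of travel: 600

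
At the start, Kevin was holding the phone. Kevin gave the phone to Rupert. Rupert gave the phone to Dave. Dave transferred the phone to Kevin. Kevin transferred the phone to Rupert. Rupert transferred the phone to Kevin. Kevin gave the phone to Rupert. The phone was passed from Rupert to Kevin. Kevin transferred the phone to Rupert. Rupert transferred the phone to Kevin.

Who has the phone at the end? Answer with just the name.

Tracking the phone through each event:
Start: Kevin has the phone.
After event 1: Rupert has the phone.
After event 2: Dave has the phone.
After event 3: Kevin has the phone.
After event 4: Rupert has the phone.
After event 5: Kevin has the phone.
After event 6: Rupert has the phone.
After event 7: Kevin has the phone.
After event 8: Rupert has the phone.
After event 9: Kevin has the phone.

Answer: Kevin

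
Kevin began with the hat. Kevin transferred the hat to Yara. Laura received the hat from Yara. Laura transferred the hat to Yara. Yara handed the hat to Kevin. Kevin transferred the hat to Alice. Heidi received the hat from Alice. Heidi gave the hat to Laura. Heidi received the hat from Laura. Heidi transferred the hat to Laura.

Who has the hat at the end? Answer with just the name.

Answer: Laura

Derivation:
Tracking the hat through each event:
Start: Kevin has the hat.
After event 1: Yara has the hat.
After event 2: Laura has the hat.
After event 3: Yara has the hat.
After event 4: Kevin has the hat.
After event 5: Alice has the hat.
After event 6: Heidi has the hat.
After event 7: Laura has the hat.
After event 8: Heidi has the hat.
After event 9: Laura has the hat.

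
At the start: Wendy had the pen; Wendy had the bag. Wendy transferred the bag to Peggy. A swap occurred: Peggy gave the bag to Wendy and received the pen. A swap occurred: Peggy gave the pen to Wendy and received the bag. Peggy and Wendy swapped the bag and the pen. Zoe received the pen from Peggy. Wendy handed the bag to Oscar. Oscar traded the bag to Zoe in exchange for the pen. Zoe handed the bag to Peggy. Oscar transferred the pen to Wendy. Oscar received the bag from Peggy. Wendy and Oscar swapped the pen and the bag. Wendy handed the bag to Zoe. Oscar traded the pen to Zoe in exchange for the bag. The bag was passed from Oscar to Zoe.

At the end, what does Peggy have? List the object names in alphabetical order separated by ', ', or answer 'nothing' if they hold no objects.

Answer: nothing

Derivation:
Tracking all object holders:
Start: pen:Wendy, bag:Wendy
Event 1 (give bag: Wendy -> Peggy). State: pen:Wendy, bag:Peggy
Event 2 (swap bag<->pen: now bag:Wendy, pen:Peggy). State: pen:Peggy, bag:Wendy
Event 3 (swap pen<->bag: now pen:Wendy, bag:Peggy). State: pen:Wendy, bag:Peggy
Event 4 (swap bag<->pen: now bag:Wendy, pen:Peggy). State: pen:Peggy, bag:Wendy
Event 5 (give pen: Peggy -> Zoe). State: pen:Zoe, bag:Wendy
Event 6 (give bag: Wendy -> Oscar). State: pen:Zoe, bag:Oscar
Event 7 (swap bag<->pen: now bag:Zoe, pen:Oscar). State: pen:Oscar, bag:Zoe
Event 8 (give bag: Zoe -> Peggy). State: pen:Oscar, bag:Peggy
Event 9 (give pen: Oscar -> Wendy). State: pen:Wendy, bag:Peggy
Event 10 (give bag: Peggy -> Oscar). State: pen:Wendy, bag:Oscar
Event 11 (swap pen<->bag: now pen:Oscar, bag:Wendy). State: pen:Oscar, bag:Wendy
Event 12 (give bag: Wendy -> Zoe). State: pen:Oscar, bag:Zoe
Event 13 (swap pen<->bag: now pen:Zoe, bag:Oscar). State: pen:Zoe, bag:Oscar
Event 14 (give bag: Oscar -> Zoe). State: pen:Zoe, bag:Zoe

Final state: pen:Zoe, bag:Zoe
Peggy holds: (nothing).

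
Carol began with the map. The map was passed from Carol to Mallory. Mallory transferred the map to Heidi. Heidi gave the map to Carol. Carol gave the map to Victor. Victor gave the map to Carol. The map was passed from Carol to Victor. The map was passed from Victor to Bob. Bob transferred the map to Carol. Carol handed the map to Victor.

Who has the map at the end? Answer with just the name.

Answer: Victor

Derivation:
Tracking the map through each event:
Start: Carol has the map.
After event 1: Mallory has the map.
After event 2: Heidi has the map.
After event 3: Carol has the map.
After event 4: Victor has the map.
After event 5: Carol has the map.
After event 6: Victor has the map.
After event 7: Bob has the map.
After event 8: Carol has the map.
After event 9: Victor has the map.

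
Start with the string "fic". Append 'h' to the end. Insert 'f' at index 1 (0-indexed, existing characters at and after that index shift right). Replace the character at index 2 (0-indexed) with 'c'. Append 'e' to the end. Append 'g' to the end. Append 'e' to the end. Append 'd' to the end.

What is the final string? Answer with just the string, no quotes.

Answer: ffccheged

Derivation:
Applying each edit step by step:
Start: "fic"
Op 1 (append 'h'): "fic" -> "fich"
Op 2 (insert 'f' at idx 1): "fich" -> "ffich"
Op 3 (replace idx 2: 'i' -> 'c'): "ffich" -> "ffcch"
Op 4 (append 'e'): "ffcch" -> "ffcche"
Op 5 (append 'g'): "ffcche" -> "ffccheg"
Op 6 (append 'e'): "ffccheg" -> "ffcchege"
Op 7 (append 'd'): "ffcchege" -> "ffccheged"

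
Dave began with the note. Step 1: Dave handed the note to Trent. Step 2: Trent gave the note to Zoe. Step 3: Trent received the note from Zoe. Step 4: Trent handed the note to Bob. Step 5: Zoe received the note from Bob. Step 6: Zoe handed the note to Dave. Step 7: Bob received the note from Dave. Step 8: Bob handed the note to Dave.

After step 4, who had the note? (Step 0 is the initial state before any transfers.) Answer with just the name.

Answer: Bob

Derivation:
Tracking the note holder through step 4:
After step 0 (start): Dave
After step 1: Trent
After step 2: Zoe
After step 3: Trent
After step 4: Bob

At step 4, the holder is Bob.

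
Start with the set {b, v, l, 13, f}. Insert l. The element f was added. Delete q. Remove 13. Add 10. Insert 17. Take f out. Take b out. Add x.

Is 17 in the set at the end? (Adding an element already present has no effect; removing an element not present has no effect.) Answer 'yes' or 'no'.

Tracking the set through each operation:
Start: {13, b, f, l, v}
Event 1 (add l): already present, no change. Set: {13, b, f, l, v}
Event 2 (add f): already present, no change. Set: {13, b, f, l, v}
Event 3 (remove q): not present, no change. Set: {13, b, f, l, v}
Event 4 (remove 13): removed. Set: {b, f, l, v}
Event 5 (add 10): added. Set: {10, b, f, l, v}
Event 6 (add 17): added. Set: {10, 17, b, f, l, v}
Event 7 (remove f): removed. Set: {10, 17, b, l, v}
Event 8 (remove b): removed. Set: {10, 17, l, v}
Event 9 (add x): added. Set: {10, 17, l, v, x}

Final set: {10, 17, l, v, x} (size 5)
17 is in the final set.

Answer: yes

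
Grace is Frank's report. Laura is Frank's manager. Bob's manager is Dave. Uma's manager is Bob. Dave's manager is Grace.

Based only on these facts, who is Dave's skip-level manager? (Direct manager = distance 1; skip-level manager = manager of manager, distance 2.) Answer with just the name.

Reconstructing the manager chain from the given facts:
  Laura -> Frank -> Grace -> Dave -> Bob -> Uma
(each arrow means 'manager of the next')
Positions in the chain (0 = top):
  position of Laura: 0
  position of Frank: 1
  position of Grace: 2
  position of Dave: 3
  position of Bob: 4
  position of Uma: 5

Dave is at position 3; the skip-level manager is 2 steps up the chain, i.e. position 1: Frank.

Answer: Frank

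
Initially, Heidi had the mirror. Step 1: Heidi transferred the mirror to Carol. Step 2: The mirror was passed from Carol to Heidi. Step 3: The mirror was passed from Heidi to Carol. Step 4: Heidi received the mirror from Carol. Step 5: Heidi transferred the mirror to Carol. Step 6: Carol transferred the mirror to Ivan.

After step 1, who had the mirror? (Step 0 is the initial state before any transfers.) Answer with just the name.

Tracking the mirror holder through step 1:
After step 0 (start): Heidi
After step 1: Carol

At step 1, the holder is Carol.

Answer: Carol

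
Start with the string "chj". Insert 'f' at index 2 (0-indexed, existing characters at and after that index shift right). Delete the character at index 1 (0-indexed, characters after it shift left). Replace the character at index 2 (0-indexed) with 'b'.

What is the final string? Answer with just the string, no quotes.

Applying each edit step by step:
Start: "chj"
Op 1 (insert 'f' at idx 2): "chj" -> "chfj"
Op 2 (delete idx 1 = 'h'): "chfj" -> "cfj"
Op 3 (replace idx 2: 'j' -> 'b'): "cfj" -> "cfb"

Answer: cfb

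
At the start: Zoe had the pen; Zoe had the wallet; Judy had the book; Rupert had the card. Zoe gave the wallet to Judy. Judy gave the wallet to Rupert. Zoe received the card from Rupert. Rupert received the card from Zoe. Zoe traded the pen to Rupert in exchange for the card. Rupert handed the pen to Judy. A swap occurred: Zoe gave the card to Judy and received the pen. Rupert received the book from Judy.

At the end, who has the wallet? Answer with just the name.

Answer: Rupert

Derivation:
Tracking all object holders:
Start: pen:Zoe, wallet:Zoe, book:Judy, card:Rupert
Event 1 (give wallet: Zoe -> Judy). State: pen:Zoe, wallet:Judy, book:Judy, card:Rupert
Event 2 (give wallet: Judy -> Rupert). State: pen:Zoe, wallet:Rupert, book:Judy, card:Rupert
Event 3 (give card: Rupert -> Zoe). State: pen:Zoe, wallet:Rupert, book:Judy, card:Zoe
Event 4 (give card: Zoe -> Rupert). State: pen:Zoe, wallet:Rupert, book:Judy, card:Rupert
Event 5 (swap pen<->card: now pen:Rupert, card:Zoe). State: pen:Rupert, wallet:Rupert, book:Judy, card:Zoe
Event 6 (give pen: Rupert -> Judy). State: pen:Judy, wallet:Rupert, book:Judy, card:Zoe
Event 7 (swap card<->pen: now card:Judy, pen:Zoe). State: pen:Zoe, wallet:Rupert, book:Judy, card:Judy
Event 8 (give book: Judy -> Rupert). State: pen:Zoe, wallet:Rupert, book:Rupert, card:Judy

Final state: pen:Zoe, wallet:Rupert, book:Rupert, card:Judy
The wallet is held by Rupert.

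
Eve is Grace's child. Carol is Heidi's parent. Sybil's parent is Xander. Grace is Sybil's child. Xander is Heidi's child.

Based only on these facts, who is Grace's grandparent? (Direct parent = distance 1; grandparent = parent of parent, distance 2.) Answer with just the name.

Answer: Xander

Derivation:
Reconstructing the parent chain from the given facts:
  Carol -> Heidi -> Xander -> Sybil -> Grace -> Eve
(each arrow means 'parent of the next')
Positions in the chain (0 = top):
  position of Carol: 0
  position of Heidi: 1
  position of Xander: 2
  position of Sybil: 3
  position of Grace: 4
  position of Eve: 5

Grace is at position 4; the grandparent is 2 steps up the chain, i.e. position 2: Xander.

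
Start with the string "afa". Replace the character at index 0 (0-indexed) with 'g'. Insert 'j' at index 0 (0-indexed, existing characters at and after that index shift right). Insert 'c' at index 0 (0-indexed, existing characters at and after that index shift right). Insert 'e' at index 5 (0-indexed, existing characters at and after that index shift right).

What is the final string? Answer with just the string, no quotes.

Answer: cjgfae

Derivation:
Applying each edit step by step:
Start: "afa"
Op 1 (replace idx 0: 'a' -> 'g'): "afa" -> "gfa"
Op 2 (insert 'j' at idx 0): "gfa" -> "jgfa"
Op 3 (insert 'c' at idx 0): "jgfa" -> "cjgfa"
Op 4 (insert 'e' at idx 5): "cjgfa" -> "cjgfae"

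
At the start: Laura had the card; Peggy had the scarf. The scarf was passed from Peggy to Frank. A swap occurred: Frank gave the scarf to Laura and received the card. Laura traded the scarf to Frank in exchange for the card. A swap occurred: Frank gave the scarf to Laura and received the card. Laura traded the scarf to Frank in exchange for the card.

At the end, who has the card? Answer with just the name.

Answer: Laura

Derivation:
Tracking all object holders:
Start: card:Laura, scarf:Peggy
Event 1 (give scarf: Peggy -> Frank). State: card:Laura, scarf:Frank
Event 2 (swap scarf<->card: now scarf:Laura, card:Frank). State: card:Frank, scarf:Laura
Event 3 (swap scarf<->card: now scarf:Frank, card:Laura). State: card:Laura, scarf:Frank
Event 4 (swap scarf<->card: now scarf:Laura, card:Frank). State: card:Frank, scarf:Laura
Event 5 (swap scarf<->card: now scarf:Frank, card:Laura). State: card:Laura, scarf:Frank

Final state: card:Laura, scarf:Frank
The card is held by Laura.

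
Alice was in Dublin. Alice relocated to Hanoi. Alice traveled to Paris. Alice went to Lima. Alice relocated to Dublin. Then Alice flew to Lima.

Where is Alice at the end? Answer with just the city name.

Tracking Alice's location:
Start: Alice is in Dublin.
After move 1: Dublin -> Hanoi. Alice is in Hanoi.
After move 2: Hanoi -> Paris. Alice is in Paris.
After move 3: Paris -> Lima. Alice is in Lima.
After move 4: Lima -> Dublin. Alice is in Dublin.
After move 5: Dublin -> Lima. Alice is in Lima.

Answer: Lima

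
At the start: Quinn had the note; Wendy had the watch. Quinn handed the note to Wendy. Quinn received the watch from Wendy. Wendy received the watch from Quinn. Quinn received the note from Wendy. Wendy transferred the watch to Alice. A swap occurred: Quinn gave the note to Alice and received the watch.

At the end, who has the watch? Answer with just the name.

Tracking all object holders:
Start: note:Quinn, watch:Wendy
Event 1 (give note: Quinn -> Wendy). State: note:Wendy, watch:Wendy
Event 2 (give watch: Wendy -> Quinn). State: note:Wendy, watch:Quinn
Event 3 (give watch: Quinn -> Wendy). State: note:Wendy, watch:Wendy
Event 4 (give note: Wendy -> Quinn). State: note:Quinn, watch:Wendy
Event 5 (give watch: Wendy -> Alice). State: note:Quinn, watch:Alice
Event 6 (swap note<->watch: now note:Alice, watch:Quinn). State: note:Alice, watch:Quinn

Final state: note:Alice, watch:Quinn
The watch is held by Quinn.

Answer: Quinn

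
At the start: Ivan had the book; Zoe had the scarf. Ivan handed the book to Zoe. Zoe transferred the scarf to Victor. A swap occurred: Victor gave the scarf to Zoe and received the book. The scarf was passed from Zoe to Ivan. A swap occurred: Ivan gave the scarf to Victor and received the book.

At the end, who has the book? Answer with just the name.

Tracking all object holders:
Start: book:Ivan, scarf:Zoe
Event 1 (give book: Ivan -> Zoe). State: book:Zoe, scarf:Zoe
Event 2 (give scarf: Zoe -> Victor). State: book:Zoe, scarf:Victor
Event 3 (swap scarf<->book: now scarf:Zoe, book:Victor). State: book:Victor, scarf:Zoe
Event 4 (give scarf: Zoe -> Ivan). State: book:Victor, scarf:Ivan
Event 5 (swap scarf<->book: now scarf:Victor, book:Ivan). State: book:Ivan, scarf:Victor

Final state: book:Ivan, scarf:Victor
The book is held by Ivan.

Answer: Ivan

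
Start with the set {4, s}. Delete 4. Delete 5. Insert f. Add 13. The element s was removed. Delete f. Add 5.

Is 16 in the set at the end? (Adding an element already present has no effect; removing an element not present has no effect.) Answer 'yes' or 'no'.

Answer: no

Derivation:
Tracking the set through each operation:
Start: {4, s}
Event 1 (remove 4): removed. Set: {s}
Event 2 (remove 5): not present, no change. Set: {s}
Event 3 (add f): added. Set: {f, s}
Event 4 (add 13): added. Set: {13, f, s}
Event 5 (remove s): removed. Set: {13, f}
Event 6 (remove f): removed. Set: {13}
Event 7 (add 5): added. Set: {13, 5}

Final set: {13, 5} (size 2)
16 is NOT in the final set.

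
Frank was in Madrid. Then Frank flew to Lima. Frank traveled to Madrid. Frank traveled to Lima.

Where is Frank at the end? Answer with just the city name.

Answer: Lima

Derivation:
Tracking Frank's location:
Start: Frank is in Madrid.
After move 1: Madrid -> Lima. Frank is in Lima.
After move 2: Lima -> Madrid. Frank is in Madrid.
After move 3: Madrid -> Lima. Frank is in Lima.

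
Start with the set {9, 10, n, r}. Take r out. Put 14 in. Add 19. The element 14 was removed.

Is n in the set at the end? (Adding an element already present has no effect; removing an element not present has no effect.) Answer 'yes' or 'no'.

Tracking the set through each operation:
Start: {10, 9, n, r}
Event 1 (remove r): removed. Set: {10, 9, n}
Event 2 (add 14): added. Set: {10, 14, 9, n}
Event 3 (add 19): added. Set: {10, 14, 19, 9, n}
Event 4 (remove 14): removed. Set: {10, 19, 9, n}

Final set: {10, 19, 9, n} (size 4)
n is in the final set.

Answer: yes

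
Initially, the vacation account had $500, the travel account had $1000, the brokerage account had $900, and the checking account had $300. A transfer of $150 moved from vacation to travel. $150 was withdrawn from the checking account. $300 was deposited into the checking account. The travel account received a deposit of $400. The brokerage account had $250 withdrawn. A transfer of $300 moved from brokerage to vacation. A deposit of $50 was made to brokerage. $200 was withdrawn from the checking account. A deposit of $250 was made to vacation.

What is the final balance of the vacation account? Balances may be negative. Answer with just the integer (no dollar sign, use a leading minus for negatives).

Answer: 900

Derivation:
Tracking account balances step by step:
Start: vacation=500, travel=1000, brokerage=900, checking=300
Event 1 (transfer 150 vacation -> travel): vacation: 500 - 150 = 350, travel: 1000 + 150 = 1150. Balances: vacation=350, travel=1150, brokerage=900, checking=300
Event 2 (withdraw 150 from checking): checking: 300 - 150 = 150. Balances: vacation=350, travel=1150, brokerage=900, checking=150
Event 3 (deposit 300 to checking): checking: 150 + 300 = 450. Balances: vacation=350, travel=1150, brokerage=900, checking=450
Event 4 (deposit 400 to travel): travel: 1150 + 400 = 1550. Balances: vacation=350, travel=1550, brokerage=900, checking=450
Event 5 (withdraw 250 from brokerage): brokerage: 900 - 250 = 650. Balances: vacation=350, travel=1550, brokerage=650, checking=450
Event 6 (transfer 300 brokerage -> vacation): brokerage: 650 - 300 = 350, vacation: 350 + 300 = 650. Balances: vacation=650, travel=1550, brokerage=350, checking=450
Event 7 (deposit 50 to brokerage): brokerage: 350 + 50 = 400. Balances: vacation=650, travel=1550, brokerage=400, checking=450
Event 8 (withdraw 200 from checking): checking: 450 - 200 = 250. Balances: vacation=650, travel=1550, brokerage=400, checking=250
Event 9 (deposit 250 to vacation): vacation: 650 + 250 = 900. Balances: vacation=900, travel=1550, brokerage=400, checking=250

Final balance of vacation: 900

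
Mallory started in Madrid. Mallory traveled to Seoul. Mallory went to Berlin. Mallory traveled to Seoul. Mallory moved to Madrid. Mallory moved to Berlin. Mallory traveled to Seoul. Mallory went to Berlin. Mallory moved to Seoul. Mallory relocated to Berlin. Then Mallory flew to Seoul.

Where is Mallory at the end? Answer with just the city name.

Tracking Mallory's location:
Start: Mallory is in Madrid.
After move 1: Madrid -> Seoul. Mallory is in Seoul.
After move 2: Seoul -> Berlin. Mallory is in Berlin.
After move 3: Berlin -> Seoul. Mallory is in Seoul.
After move 4: Seoul -> Madrid. Mallory is in Madrid.
After move 5: Madrid -> Berlin. Mallory is in Berlin.
After move 6: Berlin -> Seoul. Mallory is in Seoul.
After move 7: Seoul -> Berlin. Mallory is in Berlin.
After move 8: Berlin -> Seoul. Mallory is in Seoul.
After move 9: Seoul -> Berlin. Mallory is in Berlin.
After move 10: Berlin -> Seoul. Mallory is in Seoul.

Answer: Seoul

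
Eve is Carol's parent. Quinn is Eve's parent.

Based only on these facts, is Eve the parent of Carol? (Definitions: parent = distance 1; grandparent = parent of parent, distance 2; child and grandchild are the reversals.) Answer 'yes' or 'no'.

Answer: yes

Derivation:
Reconstructing the parent chain from the given facts:
  Quinn -> Eve -> Carol
(each arrow means 'parent of the next')
Positions in the chain (0 = top):
  position of Quinn: 0
  position of Eve: 1
  position of Carol: 2

Eve is at position 1, Carol is at position 2; signed distance (j - i) = 1.
'parent' requires j - i = 1. Actual distance is 1, so the relation HOLDS.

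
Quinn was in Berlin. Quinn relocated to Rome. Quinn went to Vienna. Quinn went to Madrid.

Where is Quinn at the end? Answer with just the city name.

Tracking Quinn's location:
Start: Quinn is in Berlin.
After move 1: Berlin -> Rome. Quinn is in Rome.
After move 2: Rome -> Vienna. Quinn is in Vienna.
After move 3: Vienna -> Madrid. Quinn is in Madrid.

Answer: Madrid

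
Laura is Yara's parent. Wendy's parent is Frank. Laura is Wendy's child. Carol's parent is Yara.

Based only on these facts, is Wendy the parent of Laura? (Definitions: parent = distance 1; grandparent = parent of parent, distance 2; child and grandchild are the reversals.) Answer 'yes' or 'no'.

Answer: yes

Derivation:
Reconstructing the parent chain from the given facts:
  Frank -> Wendy -> Laura -> Yara -> Carol
(each arrow means 'parent of the next')
Positions in the chain (0 = top):
  position of Frank: 0
  position of Wendy: 1
  position of Laura: 2
  position of Yara: 3
  position of Carol: 4

Wendy is at position 1, Laura is at position 2; signed distance (j - i) = 1.
'parent' requires j - i = 1. Actual distance is 1, so the relation HOLDS.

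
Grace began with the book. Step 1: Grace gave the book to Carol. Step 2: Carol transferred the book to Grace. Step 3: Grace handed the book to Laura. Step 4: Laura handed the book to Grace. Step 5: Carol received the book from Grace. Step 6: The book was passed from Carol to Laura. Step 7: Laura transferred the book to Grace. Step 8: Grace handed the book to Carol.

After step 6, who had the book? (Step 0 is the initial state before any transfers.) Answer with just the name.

Answer: Laura

Derivation:
Tracking the book holder through step 6:
After step 0 (start): Grace
After step 1: Carol
After step 2: Grace
After step 3: Laura
After step 4: Grace
After step 5: Carol
After step 6: Laura

At step 6, the holder is Laura.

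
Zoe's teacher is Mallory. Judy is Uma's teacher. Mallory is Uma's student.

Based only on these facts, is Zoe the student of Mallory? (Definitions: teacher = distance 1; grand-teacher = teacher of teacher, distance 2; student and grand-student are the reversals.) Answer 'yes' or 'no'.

Answer: yes

Derivation:
Reconstructing the teacher chain from the given facts:
  Judy -> Uma -> Mallory -> Zoe
(each arrow means 'teacher of the next')
Positions in the chain (0 = top):
  position of Judy: 0
  position of Uma: 1
  position of Mallory: 2
  position of Zoe: 3

Zoe is at position 3, Mallory is at position 2; signed distance (j - i) = -1.
'student' requires j - i = -1. Actual distance is -1, so the relation HOLDS.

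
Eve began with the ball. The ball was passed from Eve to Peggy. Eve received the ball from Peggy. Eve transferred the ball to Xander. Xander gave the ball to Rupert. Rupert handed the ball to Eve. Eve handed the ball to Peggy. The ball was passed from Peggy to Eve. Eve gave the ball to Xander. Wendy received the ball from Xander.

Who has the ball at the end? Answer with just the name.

Tracking the ball through each event:
Start: Eve has the ball.
After event 1: Peggy has the ball.
After event 2: Eve has the ball.
After event 3: Xander has the ball.
After event 4: Rupert has the ball.
After event 5: Eve has the ball.
After event 6: Peggy has the ball.
After event 7: Eve has the ball.
After event 8: Xander has the ball.
After event 9: Wendy has the ball.

Answer: Wendy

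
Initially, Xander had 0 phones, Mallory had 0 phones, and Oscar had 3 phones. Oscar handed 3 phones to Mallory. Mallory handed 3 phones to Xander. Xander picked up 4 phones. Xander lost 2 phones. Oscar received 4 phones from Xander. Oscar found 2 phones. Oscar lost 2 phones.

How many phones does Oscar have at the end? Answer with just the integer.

Tracking counts step by step:
Start: Xander=0, Mallory=0, Oscar=3
Event 1 (Oscar -> Mallory, 3): Oscar: 3 -> 0, Mallory: 0 -> 3. State: Xander=0, Mallory=3, Oscar=0
Event 2 (Mallory -> Xander, 3): Mallory: 3 -> 0, Xander: 0 -> 3. State: Xander=3, Mallory=0, Oscar=0
Event 3 (Xander +4): Xander: 3 -> 7. State: Xander=7, Mallory=0, Oscar=0
Event 4 (Xander -2): Xander: 7 -> 5. State: Xander=5, Mallory=0, Oscar=0
Event 5 (Xander -> Oscar, 4): Xander: 5 -> 1, Oscar: 0 -> 4. State: Xander=1, Mallory=0, Oscar=4
Event 6 (Oscar +2): Oscar: 4 -> 6. State: Xander=1, Mallory=0, Oscar=6
Event 7 (Oscar -2): Oscar: 6 -> 4. State: Xander=1, Mallory=0, Oscar=4

Oscar's final count: 4

Answer: 4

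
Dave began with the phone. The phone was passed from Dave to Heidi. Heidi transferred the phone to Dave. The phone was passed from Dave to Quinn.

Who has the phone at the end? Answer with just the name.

Tracking the phone through each event:
Start: Dave has the phone.
After event 1: Heidi has the phone.
After event 2: Dave has the phone.
After event 3: Quinn has the phone.

Answer: Quinn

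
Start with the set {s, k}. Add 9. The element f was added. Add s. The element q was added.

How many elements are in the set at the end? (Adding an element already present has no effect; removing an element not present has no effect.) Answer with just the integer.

Answer: 5

Derivation:
Tracking the set through each operation:
Start: {k, s}
Event 1 (add 9): added. Set: {9, k, s}
Event 2 (add f): added. Set: {9, f, k, s}
Event 3 (add s): already present, no change. Set: {9, f, k, s}
Event 4 (add q): added. Set: {9, f, k, q, s}

Final set: {9, f, k, q, s} (size 5)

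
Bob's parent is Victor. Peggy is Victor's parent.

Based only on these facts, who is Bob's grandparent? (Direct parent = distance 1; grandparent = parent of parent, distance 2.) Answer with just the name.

Reconstructing the parent chain from the given facts:
  Peggy -> Victor -> Bob
(each arrow means 'parent of the next')
Positions in the chain (0 = top):
  position of Peggy: 0
  position of Victor: 1
  position of Bob: 2

Bob is at position 2; the grandparent is 2 steps up the chain, i.e. position 0: Peggy.

Answer: Peggy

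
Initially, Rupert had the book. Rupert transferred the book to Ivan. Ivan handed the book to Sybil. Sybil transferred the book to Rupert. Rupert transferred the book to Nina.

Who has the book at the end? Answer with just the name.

Answer: Nina

Derivation:
Tracking the book through each event:
Start: Rupert has the book.
After event 1: Ivan has the book.
After event 2: Sybil has the book.
After event 3: Rupert has the book.
After event 4: Nina has the book.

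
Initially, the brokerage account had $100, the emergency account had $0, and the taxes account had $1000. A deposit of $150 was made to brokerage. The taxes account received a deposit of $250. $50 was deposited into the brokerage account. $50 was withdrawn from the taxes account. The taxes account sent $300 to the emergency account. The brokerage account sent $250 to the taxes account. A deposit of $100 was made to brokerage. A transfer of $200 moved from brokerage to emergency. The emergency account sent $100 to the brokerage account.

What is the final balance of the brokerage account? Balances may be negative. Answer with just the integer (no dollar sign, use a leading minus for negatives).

Tracking account balances step by step:
Start: brokerage=100, emergency=0, taxes=1000
Event 1 (deposit 150 to brokerage): brokerage: 100 + 150 = 250. Balances: brokerage=250, emergency=0, taxes=1000
Event 2 (deposit 250 to taxes): taxes: 1000 + 250 = 1250. Balances: brokerage=250, emergency=0, taxes=1250
Event 3 (deposit 50 to brokerage): brokerage: 250 + 50 = 300. Balances: brokerage=300, emergency=0, taxes=1250
Event 4 (withdraw 50 from taxes): taxes: 1250 - 50 = 1200. Balances: brokerage=300, emergency=0, taxes=1200
Event 5 (transfer 300 taxes -> emergency): taxes: 1200 - 300 = 900, emergency: 0 + 300 = 300. Balances: brokerage=300, emergency=300, taxes=900
Event 6 (transfer 250 brokerage -> taxes): brokerage: 300 - 250 = 50, taxes: 900 + 250 = 1150. Balances: brokerage=50, emergency=300, taxes=1150
Event 7 (deposit 100 to brokerage): brokerage: 50 + 100 = 150. Balances: brokerage=150, emergency=300, taxes=1150
Event 8 (transfer 200 brokerage -> emergency): brokerage: 150 - 200 = -50, emergency: 300 + 200 = 500. Balances: brokerage=-50, emergency=500, taxes=1150
Event 9 (transfer 100 emergency -> brokerage): emergency: 500 - 100 = 400, brokerage: -50 + 100 = 50. Balances: brokerage=50, emergency=400, taxes=1150

Final balance of brokerage: 50

Answer: 50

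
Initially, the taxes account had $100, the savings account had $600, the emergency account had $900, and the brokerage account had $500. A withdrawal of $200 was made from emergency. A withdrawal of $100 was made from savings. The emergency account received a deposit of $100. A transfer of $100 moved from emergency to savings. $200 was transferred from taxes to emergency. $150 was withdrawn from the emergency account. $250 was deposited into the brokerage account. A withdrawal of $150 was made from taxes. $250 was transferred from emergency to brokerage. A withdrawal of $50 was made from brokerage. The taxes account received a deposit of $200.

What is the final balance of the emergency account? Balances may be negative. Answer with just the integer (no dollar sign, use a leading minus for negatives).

Tracking account balances step by step:
Start: taxes=100, savings=600, emergency=900, brokerage=500
Event 1 (withdraw 200 from emergency): emergency: 900 - 200 = 700. Balances: taxes=100, savings=600, emergency=700, brokerage=500
Event 2 (withdraw 100 from savings): savings: 600 - 100 = 500. Balances: taxes=100, savings=500, emergency=700, brokerage=500
Event 3 (deposit 100 to emergency): emergency: 700 + 100 = 800. Balances: taxes=100, savings=500, emergency=800, brokerage=500
Event 4 (transfer 100 emergency -> savings): emergency: 800 - 100 = 700, savings: 500 + 100 = 600. Balances: taxes=100, savings=600, emergency=700, brokerage=500
Event 5 (transfer 200 taxes -> emergency): taxes: 100 - 200 = -100, emergency: 700 + 200 = 900. Balances: taxes=-100, savings=600, emergency=900, brokerage=500
Event 6 (withdraw 150 from emergency): emergency: 900 - 150 = 750. Balances: taxes=-100, savings=600, emergency=750, brokerage=500
Event 7 (deposit 250 to brokerage): brokerage: 500 + 250 = 750. Balances: taxes=-100, savings=600, emergency=750, brokerage=750
Event 8 (withdraw 150 from taxes): taxes: -100 - 150 = -250. Balances: taxes=-250, savings=600, emergency=750, brokerage=750
Event 9 (transfer 250 emergency -> brokerage): emergency: 750 - 250 = 500, brokerage: 750 + 250 = 1000. Balances: taxes=-250, savings=600, emergency=500, brokerage=1000
Event 10 (withdraw 50 from brokerage): brokerage: 1000 - 50 = 950. Balances: taxes=-250, savings=600, emergency=500, brokerage=950
Event 11 (deposit 200 to taxes): taxes: -250 + 200 = -50. Balances: taxes=-50, savings=600, emergency=500, brokerage=950

Final balance of emergency: 500

Answer: 500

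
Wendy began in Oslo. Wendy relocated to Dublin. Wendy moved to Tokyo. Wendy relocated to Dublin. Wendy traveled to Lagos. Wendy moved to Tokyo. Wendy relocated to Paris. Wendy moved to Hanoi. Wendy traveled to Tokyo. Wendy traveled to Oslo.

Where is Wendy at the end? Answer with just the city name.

Tracking Wendy's location:
Start: Wendy is in Oslo.
After move 1: Oslo -> Dublin. Wendy is in Dublin.
After move 2: Dublin -> Tokyo. Wendy is in Tokyo.
After move 3: Tokyo -> Dublin. Wendy is in Dublin.
After move 4: Dublin -> Lagos. Wendy is in Lagos.
After move 5: Lagos -> Tokyo. Wendy is in Tokyo.
After move 6: Tokyo -> Paris. Wendy is in Paris.
After move 7: Paris -> Hanoi. Wendy is in Hanoi.
After move 8: Hanoi -> Tokyo. Wendy is in Tokyo.
After move 9: Tokyo -> Oslo. Wendy is in Oslo.

Answer: Oslo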